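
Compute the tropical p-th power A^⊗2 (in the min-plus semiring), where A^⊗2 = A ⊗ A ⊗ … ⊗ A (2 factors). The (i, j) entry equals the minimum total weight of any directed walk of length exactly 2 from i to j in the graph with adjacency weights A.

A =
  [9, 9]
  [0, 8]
A^⊗2 =
  [9, 17]
  [8, 9]

Each entry (A^⊗2)_ij equals the minimum over all length-2 walks i = v_0 → v_1 → … → v_2 = j of Σ_t A[v_t][v_{t+1}]. For example, for (i, j) = (0, 1) we minimise over 2 possible intermediate vertex sequences; the minimum is 17, attained along the walk 0 → 1 → 1.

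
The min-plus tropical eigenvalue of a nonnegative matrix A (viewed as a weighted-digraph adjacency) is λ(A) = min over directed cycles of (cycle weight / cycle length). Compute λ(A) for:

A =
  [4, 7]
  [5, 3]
λ(A) = 3

Enumerate directed cycles and compute their means (weight / length). Sample:
  cycle 0 → 0: weight = 4, length = 1, mean = 4/1 ≈ 4.000
  cycle 1 → 1: weight = 3, length = 1, mean = 3/1 ≈ 3.000
  cycle 0 → 1 → 0: weight = 12, length = 2, mean = 12/2 ≈ 6.000
  cycle 1 → 0 → 1: weight = 12, length = 2, mean = 12/2 ≈ 6.000
Minimum mean = 3.000, attained e.g. along the cycle 1 → 1 with weight 3 and length 1. So λ(A) = 3/1 = 3.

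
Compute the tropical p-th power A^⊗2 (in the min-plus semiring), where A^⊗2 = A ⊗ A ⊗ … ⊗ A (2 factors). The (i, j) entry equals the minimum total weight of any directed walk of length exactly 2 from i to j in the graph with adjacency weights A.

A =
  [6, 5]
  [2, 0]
A^⊗2 =
  [7, 5]
  [2, 0]

Each entry (A^⊗2)_ij equals the minimum over all length-2 walks i = v_0 → v_1 → … → v_2 = j of Σ_t A[v_t][v_{t+1}]. For example, for (i, j) = (0, 1) we minimise over 2 possible intermediate vertex sequences; the minimum is 5, attained along the walk 0 → 1 → 1.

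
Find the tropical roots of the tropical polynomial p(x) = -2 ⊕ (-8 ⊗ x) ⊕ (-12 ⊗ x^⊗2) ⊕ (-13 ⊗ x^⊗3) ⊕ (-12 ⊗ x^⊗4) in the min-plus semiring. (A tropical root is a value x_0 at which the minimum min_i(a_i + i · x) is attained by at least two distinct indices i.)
Roots: {-1, 1, 4, 6}

Each tropical root is a break point of the lower envelope of the lines y = a_i + i · x (there are 5 lines, with slopes 0, 1, ..., 4). Only the lines that attain the minimum somewhere contribute to roots; other lines are dominated. Here the surviving (envelope) indices are i = 4, i = 3, i = 2, i = 1, i = 0.
Intersections between consecutive envelope lines give the roots: for adjacent envelope indices i < j the intersection is x = (a_i − a_j) / (j − i). Reading off the sorted break points: {-1, 1, 4, 6}.
Verification: at each break x_0, at least two indices attain the minimum of min_i(a_i + i · x_0).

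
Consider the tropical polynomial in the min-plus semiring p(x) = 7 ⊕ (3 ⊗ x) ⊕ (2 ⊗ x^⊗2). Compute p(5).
p(5) = 7

A tropical monomial a ⊗ x^⊗i evaluates to a + i · x. Evaluating each term at x = 5:
  Term 0 contributes 7 + 0 · 5 = 7
  Term 1 contributes 3 + 1 · 5 = 8
  Term 2 contributes 2 + 2 · 5 = 12
p(5) = ⊕ of these = min[7, 8, 12] = 7.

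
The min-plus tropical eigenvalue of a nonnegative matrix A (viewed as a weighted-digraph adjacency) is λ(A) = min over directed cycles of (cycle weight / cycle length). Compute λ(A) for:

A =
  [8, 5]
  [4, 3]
λ(A) = 3

Enumerate directed cycles and compute their means (weight / length). Sample:
  cycle 0 → 0: weight = 8, length = 1, mean = 8/1 ≈ 8.000
  cycle 1 → 1: weight = 3, length = 1, mean = 3/1 ≈ 3.000
  cycle 0 → 1 → 0: weight = 9, length = 2, mean = 9/2 ≈ 4.500
  cycle 1 → 0 → 1: weight = 9, length = 2, mean = 9/2 ≈ 4.500
Minimum mean = 3.000, attained e.g. along the cycle 1 → 1 with weight 3 and length 1. So λ(A) = 3/1 = 3.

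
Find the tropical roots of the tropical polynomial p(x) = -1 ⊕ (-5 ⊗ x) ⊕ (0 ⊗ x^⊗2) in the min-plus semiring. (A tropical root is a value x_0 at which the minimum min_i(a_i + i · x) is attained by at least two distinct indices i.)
Roots: {-5, 4}

Each tropical root is a break point of the lower envelope of the lines y = a_i + i · x (there are 3 lines, with slopes 0, 1, ..., 2). Only the lines that attain the minimum somewhere contribute to roots; other lines are dominated. Here the surviving (envelope) indices are i = 2, i = 1, i = 0.
Intersections between consecutive envelope lines give the roots: for adjacent envelope indices i < j the intersection is x = (a_i − a_j) / (j − i). Reading off the sorted break points: {-5, 4}.
Verification: at each break x_0, at least two indices attain the minimum of min_i(a_i + i · x_0).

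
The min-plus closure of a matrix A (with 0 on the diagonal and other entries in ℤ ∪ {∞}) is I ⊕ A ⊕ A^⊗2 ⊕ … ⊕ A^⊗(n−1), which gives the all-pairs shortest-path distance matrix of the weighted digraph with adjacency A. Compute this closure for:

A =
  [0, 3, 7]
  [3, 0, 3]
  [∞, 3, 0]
Closure =
  [0, 3, 6]
  [3, 0, 3]
  [6, 3, 0]

This is the Floyd-Warshall all-pairs shortest-path computation. For each intermediate vertex k = 0, 1, …, 2, update dist[i][j] ← min(dist[i][j], dist[i][k] + dist[k][j]). The final matrix gives, for each (i, j), the minimum total weight of any directed path from i to j (possibly empty when i = j).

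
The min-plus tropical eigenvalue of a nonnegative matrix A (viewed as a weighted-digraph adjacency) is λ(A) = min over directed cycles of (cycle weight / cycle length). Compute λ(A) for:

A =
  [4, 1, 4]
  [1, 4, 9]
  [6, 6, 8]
λ(A) = 1

Enumerate directed cycles and compute their means (weight / length). Sample:
  cycle 0 → 0: weight = 4, length = 1, mean = 4/1 ≈ 4.000
  cycle 1 → 1: weight = 4, length = 1, mean = 4/1 ≈ 4.000
  cycle 2 → 2: weight = 8, length = 1, mean = 8/1 ≈ 8.000
  cycle 0 → 1 → 0: weight = 2, length = 2, mean = 2/2 ≈ 1.000
  cycle 0 → 2 → 0: weight = 10, length = 2, mean = 10/2 ≈ 5.000
  cycle 1 → 0 → 1: weight = 2, length = 2, mean = 2/2 ≈ 1.000
Minimum mean = 1.000, attained e.g. along the cycle 0 → 1 → 0 with weight 2 and length 2. So λ(A) = 2/2 = 1.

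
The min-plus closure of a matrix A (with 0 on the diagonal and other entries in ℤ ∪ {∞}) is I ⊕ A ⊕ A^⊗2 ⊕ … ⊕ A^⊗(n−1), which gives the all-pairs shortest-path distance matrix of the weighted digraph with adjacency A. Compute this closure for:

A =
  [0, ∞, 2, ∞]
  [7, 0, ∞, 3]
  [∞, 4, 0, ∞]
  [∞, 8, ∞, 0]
Closure =
  [0, 6, 2, 9]
  [7, 0, 9, 3]
  [11, 4, 0, 7]
  [15, 8, 17, 0]

This is the Floyd-Warshall all-pairs shortest-path computation. For each intermediate vertex k = 0, 1, …, 3, update dist[i][j] ← min(dist[i][j], dist[i][k] + dist[k][j]). The final matrix gives, for each (i, j), the minimum total weight of any directed path from i to j (possibly empty when i = j).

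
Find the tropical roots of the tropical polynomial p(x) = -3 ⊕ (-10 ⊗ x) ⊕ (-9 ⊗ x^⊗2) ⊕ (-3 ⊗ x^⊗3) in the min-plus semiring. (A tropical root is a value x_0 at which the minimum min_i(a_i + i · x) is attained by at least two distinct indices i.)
Roots: {-6, -1, 7}

Each tropical root is a break point of the lower envelope of the lines y = a_i + i · x (there are 4 lines, with slopes 0, 1, ..., 3). Only the lines that attain the minimum somewhere contribute to roots; other lines are dominated. Here the surviving (envelope) indices are i = 3, i = 2, i = 1, i = 0.
Intersections between consecutive envelope lines give the roots: for adjacent envelope indices i < j the intersection is x = (a_i − a_j) / (j − i). Reading off the sorted break points: {-6, -1, 7}.
Verification: at each break x_0, at least two indices attain the minimum of min_i(a_i + i · x_0).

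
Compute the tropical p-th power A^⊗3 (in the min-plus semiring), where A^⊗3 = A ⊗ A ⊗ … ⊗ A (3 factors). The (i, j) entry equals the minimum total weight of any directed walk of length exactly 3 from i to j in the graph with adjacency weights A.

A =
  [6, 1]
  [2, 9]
A^⊗3 =
  [9, 4]
  [5, 9]

Each entry (A^⊗3)_ij equals the minimum over all length-3 walks i = v_0 → v_1 → … → v_3 = j of Σ_t A[v_t][v_{t+1}]. For example, for (i, j) = (0, 1) we minimise over 4 possible intermediate vertex sequences; the minimum is 4, attained along the walk 0 → 1 → 0 → 1.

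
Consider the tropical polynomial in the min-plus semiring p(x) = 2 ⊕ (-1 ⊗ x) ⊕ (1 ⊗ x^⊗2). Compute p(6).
p(6) = 2

A tropical monomial a ⊗ x^⊗i evaluates to a + i · x. Evaluating each term at x = 6:
  Term 0 contributes 2 + 0 · 6 = 2
  Term 1 contributes -1 + 1 · 6 = 5
  Term 2 contributes 1 + 2 · 6 = 13
p(6) = ⊕ of these = min[2, 5, 13] = 2.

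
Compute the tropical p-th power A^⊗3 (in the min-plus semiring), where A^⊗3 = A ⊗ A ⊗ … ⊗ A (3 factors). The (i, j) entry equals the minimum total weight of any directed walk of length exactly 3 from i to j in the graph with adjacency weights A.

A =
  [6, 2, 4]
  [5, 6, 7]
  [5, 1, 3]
A^⊗3 =
  [10, 8, 10]
  [12, 10, 12]
  [9, 7, 9]

Each entry (A^⊗3)_ij equals the minimum over all length-3 walks i = v_0 → v_1 → … → v_3 = j of Σ_t A[v_t][v_{t+1}]. For example, for (i, j) = (0, 2) we minimise over 9 possible intermediate vertex sequences; the minimum is 10, attained along the walk 0 → 2 → 2 → 2.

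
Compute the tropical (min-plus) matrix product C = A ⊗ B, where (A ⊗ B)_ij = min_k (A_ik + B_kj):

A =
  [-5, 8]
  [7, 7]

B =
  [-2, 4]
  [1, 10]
A ⊗ B =
  [-7, -1]
  [5, 11]

Apply the min-plus product entry-by-entry:
  C[0][0] = min over k of (A[0][0] + B[0][0] = -5 + -2 = -7, A[0][1] + B[1][0] = 8 + 1 = 9) = -7 (attained at k = 0)
  C[0][1] = min over k of (A[0][0] + B[0][1] = -5 + 4 = -1, A[0][1] + B[1][1] = 8 + 10 = 18) = -1 (attained at k = 0)
  C[1][0] = min over k of (A[1][0] + B[0][0] = 7 + -2 = 5, A[1][1] + B[1][0] = 7 + 1 = 8) = 5 (attained at k = 0)
  C[1][1] = min over k of (A[1][0] + B[0][1] = 7 + 4 = 11, A[1][1] + B[1][1] = 7 + 10 = 17) = 11 (attained at k = 0)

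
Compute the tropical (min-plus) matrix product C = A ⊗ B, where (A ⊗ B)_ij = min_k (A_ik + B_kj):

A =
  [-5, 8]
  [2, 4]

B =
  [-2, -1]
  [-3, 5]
A ⊗ B =
  [-7, -6]
  [0, 1]

Apply the min-plus product entry-by-entry:
  C[0][0] = min over k of (A[0][0] + B[0][0] = -5 + -2 = -7, A[0][1] + B[1][0] = 8 + -3 = 5) = -7 (attained at k = 0)
  C[0][1] = min over k of (A[0][0] + B[0][1] = -5 + -1 = -6, A[0][1] + B[1][1] = 8 + 5 = 13) = -6 (attained at k = 0)
  C[1][0] = min over k of (A[1][0] + B[0][0] = 2 + -2 = 0, A[1][1] + B[1][0] = 4 + -3 = 1) = 0 (attained at k = 0)
  C[1][1] = min over k of (A[1][0] + B[0][1] = 2 + -1 = 1, A[1][1] + B[1][1] = 4 + 5 = 9) = 1 (attained at k = 0)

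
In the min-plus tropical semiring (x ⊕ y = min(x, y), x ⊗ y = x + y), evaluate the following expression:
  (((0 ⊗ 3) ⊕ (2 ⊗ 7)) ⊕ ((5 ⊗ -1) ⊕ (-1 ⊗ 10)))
(((0 ⊗ 3) ⊕ (2 ⊗ 7)) ⊕ ((5 ⊗ -1) ⊕ (-1 ⊗ 10))) = 3

Expand innermost to outermost. Recall ⊕ takes the minimum of its arguments and ⊗ takes their sum. Working out the expression (((0 ⊗ 3) ⊕ (2 ⊗ 7)) ⊕ ((5 ⊗ -1) ⊕ (-1 ⊗ 10))) gives 3.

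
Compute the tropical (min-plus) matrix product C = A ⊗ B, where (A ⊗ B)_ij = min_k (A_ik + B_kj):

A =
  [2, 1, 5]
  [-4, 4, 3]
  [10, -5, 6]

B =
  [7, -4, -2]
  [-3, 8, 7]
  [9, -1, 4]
A ⊗ B =
  [-2, -2, 0]
  [1, -8, -6]
  [-8, 3, 2]

Apply the min-plus product entry-by-entry:
  C[0][0] = min over k of (A[0][0] + B[0][0] = 2 + 7 = 9, A[0][1] + B[1][0] = 1 + -3 = -2, A[0][2] + B[2][0] = 5 + 9 = 14) = -2 (attained at k = 1)
  C[0][1] = min over k of (A[0][0] + B[0][1] = 2 + -4 = -2, A[0][1] + B[1][1] = 1 + 8 = 9, A[0][2] + B[2][1] = 5 + -1 = 4) = -2 (attained at k = 0)
  C[0][2] = min over k of (A[0][0] + B[0][2] = 2 + -2 = 0, A[0][1] + B[1][2] = 1 + 7 = 8, A[0][2] + B[2][2] = 5 + 4 = 9) = 0 (attained at k = 0)
  C[1][0] = min over k of (A[1][0] + B[0][0] = -4 + 7 = 3, A[1][1] + B[1][0] = 4 + -3 = 1, A[1][2] + B[2][0] = 3 + 9 = 12) = 1 (attained at k = 1)
  C[1][1] = min over k of (A[1][0] + B[0][1] = -4 + -4 = -8, A[1][1] + B[1][1] = 4 + 8 = 12, A[1][2] + B[2][1] = 3 + -1 = 2) = -8 (attained at k = 0)
  C[1][2] = min over k of (A[1][0] + B[0][2] = -4 + -2 = -6, A[1][1] + B[1][2] = 4 + 7 = 11, A[1][2] + B[2][2] = 3 + 4 = 7) = -6 (attained at k = 0)
  C[2][0] = min over k of (A[2][0] + B[0][0] = 10 + 7 = 17, A[2][1] + B[1][0] = -5 + -3 = -8, A[2][2] + B[2][0] = 6 + 9 = 15) = -8 (attained at k = 1)
  C[2][1] = min over k of (A[2][0] + B[0][1] = 10 + -4 = 6, A[2][1] + B[1][1] = -5 + 8 = 3, A[2][2] + B[2][1] = 6 + -1 = 5) = 3 (attained at k = 1)
  C[2][2] = min over k of (A[2][0] + B[0][2] = 10 + -2 = 8, A[2][1] + B[1][2] = -5 + 7 = 2, A[2][2] + B[2][2] = 6 + 4 = 10) = 2 (attained at k = 1)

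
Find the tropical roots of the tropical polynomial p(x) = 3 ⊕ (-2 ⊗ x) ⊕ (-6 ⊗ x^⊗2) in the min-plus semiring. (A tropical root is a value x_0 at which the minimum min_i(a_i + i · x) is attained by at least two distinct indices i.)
Roots: {4, 5}

Each tropical root is a break point of the lower envelope of the lines y = a_i + i · x (there are 3 lines, with slopes 0, 1, ..., 2). Only the lines that attain the minimum somewhere contribute to roots; other lines are dominated. Here the surviving (envelope) indices are i = 2, i = 1, i = 0.
Intersections between consecutive envelope lines give the roots: for adjacent envelope indices i < j the intersection is x = (a_i − a_j) / (j − i). Reading off the sorted break points: {4, 5}.
Verification: at each break x_0, at least two indices attain the minimum of min_i(a_i + i · x_0).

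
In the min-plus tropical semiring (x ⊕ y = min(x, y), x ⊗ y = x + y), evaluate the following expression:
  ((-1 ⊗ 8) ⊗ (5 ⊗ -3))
((-1 ⊗ 8) ⊗ (5 ⊗ -3)) = 9

Expand innermost to outermost. Recall ⊕ takes the minimum of its arguments and ⊗ takes their sum. Working out the expression ((-1 ⊗ 8) ⊗ (5 ⊗ -3)) gives 9.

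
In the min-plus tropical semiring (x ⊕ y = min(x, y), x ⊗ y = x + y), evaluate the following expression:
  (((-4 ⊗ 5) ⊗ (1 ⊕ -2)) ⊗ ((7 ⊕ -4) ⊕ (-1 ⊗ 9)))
(((-4 ⊗ 5) ⊗ (1 ⊕ -2)) ⊗ ((7 ⊕ -4) ⊕ (-1 ⊗ 9))) = -5

Expand innermost to outermost. Recall ⊕ takes the minimum of its arguments and ⊗ takes their sum. Working out the expression (((-4 ⊗ 5) ⊗ (1 ⊕ -2)) ⊗ ((7 ⊕ -4) ⊕ (-1 ⊗ 9))) gives -5.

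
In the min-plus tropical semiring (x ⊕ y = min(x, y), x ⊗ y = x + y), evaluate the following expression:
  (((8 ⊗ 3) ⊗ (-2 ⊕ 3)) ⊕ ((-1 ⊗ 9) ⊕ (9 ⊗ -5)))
(((8 ⊗ 3) ⊗ (-2 ⊕ 3)) ⊕ ((-1 ⊗ 9) ⊕ (9 ⊗ -5))) = 4

Expand innermost to outermost. Recall ⊕ takes the minimum of its arguments and ⊗ takes their sum. Working out the expression (((8 ⊗ 3) ⊗ (-2 ⊕ 3)) ⊕ ((-1 ⊗ 9) ⊕ (9 ⊗ -5))) gives 4.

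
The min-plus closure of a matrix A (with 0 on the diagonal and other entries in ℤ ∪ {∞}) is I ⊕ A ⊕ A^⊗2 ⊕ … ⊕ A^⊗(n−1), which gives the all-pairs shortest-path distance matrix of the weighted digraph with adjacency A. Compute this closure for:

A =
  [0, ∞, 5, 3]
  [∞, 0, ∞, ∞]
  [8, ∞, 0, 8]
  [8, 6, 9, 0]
Closure =
  [0, 9, 5, 3]
  [∞, 0, ∞, ∞]
  [8, 14, 0, 8]
  [8, 6, 9, 0]

This is the Floyd-Warshall all-pairs shortest-path computation. For each intermediate vertex k = 0, 1, …, 3, update dist[i][j] ← min(dist[i][j], dist[i][k] + dist[k][j]). The final matrix gives, for each (i, j), the minimum total weight of any directed path from i to j (possibly empty when i = j).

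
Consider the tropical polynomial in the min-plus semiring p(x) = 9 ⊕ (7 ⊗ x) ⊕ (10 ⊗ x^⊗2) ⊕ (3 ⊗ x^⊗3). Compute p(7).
p(7) = 9

A tropical monomial a ⊗ x^⊗i evaluates to a + i · x. Evaluating each term at x = 7:
  Term 0 contributes 9 + 0 · 7 = 9
  Term 1 contributes 7 + 1 · 7 = 14
  Term 2 contributes 10 + 2 · 7 = 24
  Term 3 contributes 3 + 3 · 7 = 24
p(7) = ⊕ of these = min[9, 14, 24, 24] = 9.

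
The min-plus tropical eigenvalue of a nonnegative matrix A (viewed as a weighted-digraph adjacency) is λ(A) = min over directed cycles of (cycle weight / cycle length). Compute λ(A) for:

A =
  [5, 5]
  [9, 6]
λ(A) = 5

Enumerate directed cycles and compute their means (weight / length). Sample:
  cycle 0 → 0: weight = 5, length = 1, mean = 5/1 ≈ 5.000
  cycle 1 → 1: weight = 6, length = 1, mean = 6/1 ≈ 6.000
  cycle 0 → 1 → 0: weight = 14, length = 2, mean = 14/2 ≈ 7.000
  cycle 1 → 0 → 1: weight = 14, length = 2, mean = 14/2 ≈ 7.000
Minimum mean = 5.000, attained e.g. along the cycle 0 → 0 with weight 5 and length 1. So λ(A) = 5/1 = 5.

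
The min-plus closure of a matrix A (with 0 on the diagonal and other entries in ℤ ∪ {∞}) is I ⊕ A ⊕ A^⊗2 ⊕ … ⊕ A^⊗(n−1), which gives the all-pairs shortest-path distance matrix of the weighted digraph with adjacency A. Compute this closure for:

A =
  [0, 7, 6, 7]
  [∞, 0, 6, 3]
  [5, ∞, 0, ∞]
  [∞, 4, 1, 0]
Closure =
  [0, 7, 6, 7]
  [9, 0, 4, 3]
  [5, 12, 0, 12]
  [6, 4, 1, 0]

This is the Floyd-Warshall all-pairs shortest-path computation. For each intermediate vertex k = 0, 1, …, 3, update dist[i][j] ← min(dist[i][j], dist[i][k] + dist[k][j]). The final matrix gives, for each (i, j), the minimum total weight of any directed path from i to j (possibly empty when i = j).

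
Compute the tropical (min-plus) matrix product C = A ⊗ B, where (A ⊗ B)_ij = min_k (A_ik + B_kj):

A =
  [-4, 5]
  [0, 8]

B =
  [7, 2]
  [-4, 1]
A ⊗ B =
  [1, -2]
  [4, 2]

Apply the min-plus product entry-by-entry:
  C[0][0] = min over k of (A[0][0] + B[0][0] = -4 + 7 = 3, A[0][1] + B[1][0] = 5 + -4 = 1) = 1 (attained at k = 1)
  C[0][1] = min over k of (A[0][0] + B[0][1] = -4 + 2 = -2, A[0][1] + B[1][1] = 5 + 1 = 6) = -2 (attained at k = 0)
  C[1][0] = min over k of (A[1][0] + B[0][0] = 0 + 7 = 7, A[1][1] + B[1][0] = 8 + -4 = 4) = 4 (attained at k = 1)
  C[1][1] = min over k of (A[1][0] + B[0][1] = 0 + 2 = 2, A[1][1] + B[1][1] = 8 + 1 = 9) = 2 (attained at k = 0)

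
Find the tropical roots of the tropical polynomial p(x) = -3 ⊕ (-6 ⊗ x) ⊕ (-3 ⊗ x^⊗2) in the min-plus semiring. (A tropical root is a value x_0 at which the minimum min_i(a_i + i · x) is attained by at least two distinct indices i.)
Roots: {-3, 3}

Each tropical root is a break point of the lower envelope of the lines y = a_i + i · x (there are 3 lines, with slopes 0, 1, ..., 2). Only the lines that attain the minimum somewhere contribute to roots; other lines are dominated. Here the surviving (envelope) indices are i = 2, i = 1, i = 0.
Intersections between consecutive envelope lines give the roots: for adjacent envelope indices i < j the intersection is x = (a_i − a_j) / (j − i). Reading off the sorted break points: {-3, 3}.
Verification: at each break x_0, at least two indices attain the minimum of min_i(a_i + i · x_0).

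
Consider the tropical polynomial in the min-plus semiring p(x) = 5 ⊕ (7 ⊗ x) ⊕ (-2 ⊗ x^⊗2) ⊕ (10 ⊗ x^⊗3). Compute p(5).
p(5) = 5

A tropical monomial a ⊗ x^⊗i evaluates to a + i · x. Evaluating each term at x = 5:
  Term 0 contributes 5 + 0 · 5 = 5
  Term 1 contributes 7 + 1 · 5 = 12
  Term 2 contributes -2 + 2 · 5 = 8
  Term 3 contributes 10 + 3 · 5 = 25
p(5) = ⊕ of these = min[5, 12, 8, 25] = 5.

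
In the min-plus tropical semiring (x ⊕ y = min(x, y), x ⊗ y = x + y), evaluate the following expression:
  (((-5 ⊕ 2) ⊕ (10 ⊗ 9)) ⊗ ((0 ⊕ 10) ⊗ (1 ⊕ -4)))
(((-5 ⊕ 2) ⊕ (10 ⊗ 9)) ⊗ ((0 ⊕ 10) ⊗ (1 ⊕ -4))) = -9

Expand innermost to outermost. Recall ⊕ takes the minimum of its arguments and ⊗ takes their sum. Working out the expression (((-5 ⊕ 2) ⊕ (10 ⊗ 9)) ⊗ ((0 ⊕ 10) ⊗ (1 ⊕ -4))) gives -9.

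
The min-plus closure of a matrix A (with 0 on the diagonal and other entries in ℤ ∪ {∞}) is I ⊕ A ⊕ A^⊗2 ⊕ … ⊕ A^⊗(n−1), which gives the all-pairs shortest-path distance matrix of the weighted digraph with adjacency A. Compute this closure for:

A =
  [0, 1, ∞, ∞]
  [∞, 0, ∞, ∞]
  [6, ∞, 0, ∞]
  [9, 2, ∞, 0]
Closure =
  [0, 1, ∞, ∞]
  [∞, 0, ∞, ∞]
  [6, 7, 0, ∞]
  [9, 2, ∞, 0]

This is the Floyd-Warshall all-pairs shortest-path computation. For each intermediate vertex k = 0, 1, …, 3, update dist[i][j] ← min(dist[i][j], dist[i][k] + dist[k][j]). The final matrix gives, for each (i, j), the minimum total weight of any directed path from i to j (possibly empty when i = j).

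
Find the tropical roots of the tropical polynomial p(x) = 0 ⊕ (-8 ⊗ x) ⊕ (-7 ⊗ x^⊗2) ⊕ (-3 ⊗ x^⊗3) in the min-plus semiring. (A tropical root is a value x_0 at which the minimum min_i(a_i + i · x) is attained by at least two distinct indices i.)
Roots: {-4, -1, 8}

Each tropical root is a break point of the lower envelope of the lines y = a_i + i · x (there are 4 lines, with slopes 0, 1, ..., 3). Only the lines that attain the minimum somewhere contribute to roots; other lines are dominated. Here the surviving (envelope) indices are i = 3, i = 2, i = 1, i = 0.
Intersections between consecutive envelope lines give the roots: for adjacent envelope indices i < j the intersection is x = (a_i − a_j) / (j − i). Reading off the sorted break points: {-4, -1, 8}.
Verification: at each break x_0, at least two indices attain the minimum of min_i(a_i + i · x_0).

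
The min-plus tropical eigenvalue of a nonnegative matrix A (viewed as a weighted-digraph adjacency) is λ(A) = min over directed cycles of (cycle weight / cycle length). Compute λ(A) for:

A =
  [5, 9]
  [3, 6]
λ(A) = 5

Enumerate directed cycles and compute their means (weight / length). Sample:
  cycle 0 → 0: weight = 5, length = 1, mean = 5/1 ≈ 5.000
  cycle 1 → 1: weight = 6, length = 1, mean = 6/1 ≈ 6.000
  cycle 0 → 1 → 0: weight = 12, length = 2, mean = 12/2 ≈ 6.000
  cycle 1 → 0 → 1: weight = 12, length = 2, mean = 12/2 ≈ 6.000
Minimum mean = 5.000, attained e.g. along the cycle 0 → 0 with weight 5 and length 1. So λ(A) = 5/1 = 5.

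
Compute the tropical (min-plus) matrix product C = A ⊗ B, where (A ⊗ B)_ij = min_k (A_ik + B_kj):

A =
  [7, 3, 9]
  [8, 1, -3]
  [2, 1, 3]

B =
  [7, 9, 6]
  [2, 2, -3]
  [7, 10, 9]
A ⊗ B =
  [5, 5, 0]
  [3, 3, -2]
  [3, 3, -2]

Apply the min-plus product entry-by-entry:
  C[0][0] = min over k of (A[0][0] + B[0][0] = 7 + 7 = 14, A[0][1] + B[1][0] = 3 + 2 = 5, A[0][2] + B[2][0] = 9 + 7 = 16) = 5 (attained at k = 1)
  C[0][1] = min over k of (A[0][0] + B[0][1] = 7 + 9 = 16, A[0][1] + B[1][1] = 3 + 2 = 5, A[0][2] + B[2][1] = 9 + 10 = 19) = 5 (attained at k = 1)
  C[0][2] = min over k of (A[0][0] + B[0][2] = 7 + 6 = 13, A[0][1] + B[1][2] = 3 + -3 = 0, A[0][2] + B[2][2] = 9 + 9 = 18) = 0 (attained at k = 1)
  C[1][0] = min over k of (A[1][0] + B[0][0] = 8 + 7 = 15, A[1][1] + B[1][0] = 1 + 2 = 3, A[1][2] + B[2][0] = -3 + 7 = 4) = 3 (attained at k = 1)
  C[1][1] = min over k of (A[1][0] + B[0][1] = 8 + 9 = 17, A[1][1] + B[1][1] = 1 + 2 = 3, A[1][2] + B[2][1] = -3 + 10 = 7) = 3 (attained at k = 1)
  C[1][2] = min over k of (A[1][0] + B[0][2] = 8 + 6 = 14, A[1][1] + B[1][2] = 1 + -3 = -2, A[1][2] + B[2][2] = -3 + 9 = 6) = -2 (attained at k = 1)
  C[2][0] = min over k of (A[2][0] + B[0][0] = 2 + 7 = 9, A[2][1] + B[1][0] = 1 + 2 = 3, A[2][2] + B[2][0] = 3 + 7 = 10) = 3 (attained at k = 1)
  C[2][1] = min over k of (A[2][0] + B[0][1] = 2 + 9 = 11, A[2][1] + B[1][1] = 1 + 2 = 3, A[2][2] + B[2][1] = 3 + 10 = 13) = 3 (attained at k = 1)
  C[2][2] = min over k of (A[2][0] + B[0][2] = 2 + 6 = 8, A[2][1] + B[1][2] = 1 + -3 = -2, A[2][2] + B[2][2] = 3 + 9 = 12) = -2 (attained at k = 1)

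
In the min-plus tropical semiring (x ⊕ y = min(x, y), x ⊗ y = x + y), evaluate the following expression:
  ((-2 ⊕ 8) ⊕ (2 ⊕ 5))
((-2 ⊕ 8) ⊕ (2 ⊕ 5)) = -2

Expand innermost to outermost. Recall ⊕ takes the minimum of its arguments and ⊗ takes their sum. Working out the expression ((-2 ⊕ 8) ⊕ (2 ⊕ 5)) gives -2.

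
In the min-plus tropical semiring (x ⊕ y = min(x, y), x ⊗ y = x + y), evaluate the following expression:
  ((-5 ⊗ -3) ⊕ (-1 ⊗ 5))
((-5 ⊗ -3) ⊕ (-1 ⊗ 5)) = -8

Expand innermost to outermost. Recall ⊕ takes the minimum of its arguments and ⊗ takes their sum. Working out the expression ((-5 ⊗ -3) ⊕ (-1 ⊗ 5)) gives -8.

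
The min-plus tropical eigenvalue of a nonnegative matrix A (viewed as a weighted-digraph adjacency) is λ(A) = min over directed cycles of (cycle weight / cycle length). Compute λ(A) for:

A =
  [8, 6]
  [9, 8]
λ(A) = 15/2

Enumerate directed cycles and compute their means (weight / length). Sample:
  cycle 0 → 0: weight = 8, length = 1, mean = 8/1 ≈ 8.000
  cycle 1 → 1: weight = 8, length = 1, mean = 8/1 ≈ 8.000
  cycle 0 → 1 → 0: weight = 15, length = 2, mean = 15/2 ≈ 7.500
  cycle 1 → 0 → 1: weight = 15, length = 2, mean = 15/2 ≈ 7.500
Minimum mean = 7.500, attained e.g. along the cycle 0 → 1 → 0 with weight 15 and length 2. So λ(A) = 15/2 = 15/2.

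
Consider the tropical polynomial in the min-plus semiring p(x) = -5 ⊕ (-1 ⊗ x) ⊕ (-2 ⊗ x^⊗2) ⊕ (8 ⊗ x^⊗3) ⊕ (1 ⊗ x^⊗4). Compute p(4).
p(4) = -5

A tropical monomial a ⊗ x^⊗i evaluates to a + i · x. Evaluating each term at x = 4:
  Term 0 contributes -5 + 0 · 4 = -5
  Term 1 contributes -1 + 1 · 4 = 3
  Term 2 contributes -2 + 2 · 4 = 6
  Term 3 contributes 8 + 3 · 4 = 20
  Term 4 contributes 1 + 4 · 4 = 17
p(4) = ⊕ of these = min[-5, 3, 6, 20, 17] = -5.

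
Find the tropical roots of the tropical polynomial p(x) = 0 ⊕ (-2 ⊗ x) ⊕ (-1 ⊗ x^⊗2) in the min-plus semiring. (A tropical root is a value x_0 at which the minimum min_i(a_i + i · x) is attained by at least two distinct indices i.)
Roots: {-1, 2}

Each tropical root is a break point of the lower envelope of the lines y = a_i + i · x (there are 3 lines, with slopes 0, 1, ..., 2). Only the lines that attain the minimum somewhere contribute to roots; other lines are dominated. Here the surviving (envelope) indices are i = 2, i = 1, i = 0.
Intersections between consecutive envelope lines give the roots: for adjacent envelope indices i < j the intersection is x = (a_i − a_j) / (j − i). Reading off the sorted break points: {-1, 2}.
Verification: at each break x_0, at least two indices attain the minimum of min_i(a_i + i · x_0).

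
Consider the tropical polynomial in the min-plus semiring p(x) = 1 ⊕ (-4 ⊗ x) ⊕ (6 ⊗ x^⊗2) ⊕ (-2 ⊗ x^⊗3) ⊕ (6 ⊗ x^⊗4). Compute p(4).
p(4) = 0

A tropical monomial a ⊗ x^⊗i evaluates to a + i · x. Evaluating each term at x = 4:
  Term 0 contributes 1 + 0 · 4 = 1
  Term 1 contributes -4 + 1 · 4 = 0
  Term 2 contributes 6 + 2 · 4 = 14
  Term 3 contributes -2 + 3 · 4 = 10
  Term 4 contributes 6 + 4 · 4 = 22
p(4) = ⊕ of these = min[1, 0, 14, 10, 22] = 0.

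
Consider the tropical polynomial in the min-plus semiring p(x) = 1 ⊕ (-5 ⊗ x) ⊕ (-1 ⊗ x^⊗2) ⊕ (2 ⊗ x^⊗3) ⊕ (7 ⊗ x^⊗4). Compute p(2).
p(2) = -3

A tropical monomial a ⊗ x^⊗i evaluates to a + i · x. Evaluating each term at x = 2:
  Term 0 contributes 1 + 0 · 2 = 1
  Term 1 contributes -5 + 1 · 2 = -3
  Term 2 contributes -1 + 2 · 2 = 3
  Term 3 contributes 2 + 3 · 2 = 8
  Term 4 contributes 7 + 4 · 2 = 15
p(2) = ⊕ of these = min[1, -3, 3, 8, 15] = -3.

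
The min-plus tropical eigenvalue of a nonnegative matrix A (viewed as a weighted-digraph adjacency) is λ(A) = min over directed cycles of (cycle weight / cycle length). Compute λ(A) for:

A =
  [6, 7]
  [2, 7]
λ(A) = 9/2

Enumerate directed cycles and compute their means (weight / length). Sample:
  cycle 0 → 0: weight = 6, length = 1, mean = 6/1 ≈ 6.000
  cycle 1 → 1: weight = 7, length = 1, mean = 7/1 ≈ 7.000
  cycle 0 → 1 → 0: weight = 9, length = 2, mean = 9/2 ≈ 4.500
  cycle 1 → 0 → 1: weight = 9, length = 2, mean = 9/2 ≈ 4.500
Minimum mean = 4.500, attained e.g. along the cycle 0 → 1 → 0 with weight 9 and length 2. So λ(A) = 9/2 = 9/2.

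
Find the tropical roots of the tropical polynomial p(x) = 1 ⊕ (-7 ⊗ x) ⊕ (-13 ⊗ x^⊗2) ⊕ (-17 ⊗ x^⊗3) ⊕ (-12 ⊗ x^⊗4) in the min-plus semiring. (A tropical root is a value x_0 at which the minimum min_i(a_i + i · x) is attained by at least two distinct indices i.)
Roots: {-5, 4, 6, 8}

Each tropical root is a break point of the lower envelope of the lines y = a_i + i · x (there are 5 lines, with slopes 0, 1, ..., 4). Only the lines that attain the minimum somewhere contribute to roots; other lines are dominated. Here the surviving (envelope) indices are i = 4, i = 3, i = 2, i = 1, i = 0.
Intersections between consecutive envelope lines give the roots: for adjacent envelope indices i < j the intersection is x = (a_i − a_j) / (j − i). Reading off the sorted break points: {-5, 4, 6, 8}.
Verification: at each break x_0, at least two indices attain the minimum of min_i(a_i + i · x_0).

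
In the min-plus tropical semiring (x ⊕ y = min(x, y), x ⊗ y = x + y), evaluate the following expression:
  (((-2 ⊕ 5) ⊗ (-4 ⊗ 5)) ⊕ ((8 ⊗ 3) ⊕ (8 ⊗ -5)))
(((-2 ⊕ 5) ⊗ (-4 ⊗ 5)) ⊕ ((8 ⊗ 3) ⊕ (8 ⊗ -5))) = -1

Expand innermost to outermost. Recall ⊕ takes the minimum of its arguments and ⊗ takes their sum. Working out the expression (((-2 ⊕ 5) ⊗ (-4 ⊗ 5)) ⊕ ((8 ⊗ 3) ⊕ (8 ⊗ -5))) gives -1.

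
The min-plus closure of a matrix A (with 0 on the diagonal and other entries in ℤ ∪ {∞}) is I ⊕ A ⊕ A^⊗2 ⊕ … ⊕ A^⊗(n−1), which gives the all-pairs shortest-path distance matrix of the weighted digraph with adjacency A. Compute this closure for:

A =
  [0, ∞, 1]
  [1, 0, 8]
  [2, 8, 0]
Closure =
  [0, 9, 1]
  [1, 0, 2]
  [2, 8, 0]

This is the Floyd-Warshall all-pairs shortest-path computation. For each intermediate vertex k = 0, 1, …, 2, update dist[i][j] ← min(dist[i][j], dist[i][k] + dist[k][j]). The final matrix gives, for each (i, j), the minimum total weight of any directed path from i to j (possibly empty when i = j).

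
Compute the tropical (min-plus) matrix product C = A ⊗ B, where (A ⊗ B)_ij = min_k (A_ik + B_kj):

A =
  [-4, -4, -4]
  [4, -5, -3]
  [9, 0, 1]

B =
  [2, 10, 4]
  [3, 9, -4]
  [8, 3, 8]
A ⊗ B =
  [-2, -1, -8]
  [-2, 0, -9]
  [3, 4, -4]

Apply the min-plus product entry-by-entry:
  C[0][0] = min over k of (A[0][0] + B[0][0] = -4 + 2 = -2, A[0][1] + B[1][0] = -4 + 3 = -1, A[0][2] + B[2][0] = -4 + 8 = 4) = -2 (attained at k = 0)
  C[0][1] = min over k of (A[0][0] + B[0][1] = -4 + 10 = 6, A[0][1] + B[1][1] = -4 + 9 = 5, A[0][2] + B[2][1] = -4 + 3 = -1) = -1 (attained at k = 2)
  C[0][2] = min over k of (A[0][0] + B[0][2] = -4 + 4 = 0, A[0][1] + B[1][2] = -4 + -4 = -8, A[0][2] + B[2][2] = -4 + 8 = 4) = -8 (attained at k = 1)
  C[1][0] = min over k of (A[1][0] + B[0][0] = 4 + 2 = 6, A[1][1] + B[1][0] = -5 + 3 = -2, A[1][2] + B[2][0] = -3 + 8 = 5) = -2 (attained at k = 1)
  C[1][1] = min over k of (A[1][0] + B[0][1] = 4 + 10 = 14, A[1][1] + B[1][1] = -5 + 9 = 4, A[1][2] + B[2][1] = -3 + 3 = 0) = 0 (attained at k = 2)
  C[1][2] = min over k of (A[1][0] + B[0][2] = 4 + 4 = 8, A[1][1] + B[1][2] = -5 + -4 = -9, A[1][2] + B[2][2] = -3 + 8 = 5) = -9 (attained at k = 1)
  C[2][0] = min over k of (A[2][0] + B[0][0] = 9 + 2 = 11, A[2][1] + B[1][0] = 0 + 3 = 3, A[2][2] + B[2][0] = 1 + 8 = 9) = 3 (attained at k = 1)
  C[2][1] = min over k of (A[2][0] + B[0][1] = 9 + 10 = 19, A[2][1] + B[1][1] = 0 + 9 = 9, A[2][2] + B[2][1] = 1 + 3 = 4) = 4 (attained at k = 2)
  C[2][2] = min over k of (A[2][0] + B[0][2] = 9 + 4 = 13, A[2][1] + B[1][2] = 0 + -4 = -4, A[2][2] + B[2][2] = 1 + 8 = 9) = -4 (attained at k = 1)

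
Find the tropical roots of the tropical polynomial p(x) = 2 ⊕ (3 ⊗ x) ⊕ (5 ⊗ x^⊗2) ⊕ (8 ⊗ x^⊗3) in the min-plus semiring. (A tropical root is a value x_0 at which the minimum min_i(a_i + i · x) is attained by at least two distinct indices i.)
Roots: {-3, -2, -1}

Each tropical root is a break point of the lower envelope of the lines y = a_i + i · x (there are 4 lines, with slopes 0, 1, ..., 3). Only the lines that attain the minimum somewhere contribute to roots; other lines are dominated. Here the surviving (envelope) indices are i = 3, i = 2, i = 1, i = 0.
Intersections between consecutive envelope lines give the roots: for adjacent envelope indices i < j the intersection is x = (a_i − a_j) / (j − i). Reading off the sorted break points: {-3, -2, -1}.
Verification: at each break x_0, at least two indices attain the minimum of min_i(a_i + i · x_0).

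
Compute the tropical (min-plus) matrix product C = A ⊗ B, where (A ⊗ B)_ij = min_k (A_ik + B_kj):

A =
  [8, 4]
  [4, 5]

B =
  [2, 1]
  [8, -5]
A ⊗ B =
  [10, -1]
  [6, 0]

Apply the min-plus product entry-by-entry:
  C[0][0] = min over k of (A[0][0] + B[0][0] = 8 + 2 = 10, A[0][1] + B[1][0] = 4 + 8 = 12) = 10 (attained at k = 0)
  C[0][1] = min over k of (A[0][0] + B[0][1] = 8 + 1 = 9, A[0][1] + B[1][1] = 4 + -5 = -1) = -1 (attained at k = 1)
  C[1][0] = min over k of (A[1][0] + B[0][0] = 4 + 2 = 6, A[1][1] + B[1][0] = 5 + 8 = 13) = 6 (attained at k = 0)
  C[1][1] = min over k of (A[1][0] + B[0][1] = 4 + 1 = 5, A[1][1] + B[1][1] = 5 + -5 = 0) = 0 (attained at k = 1)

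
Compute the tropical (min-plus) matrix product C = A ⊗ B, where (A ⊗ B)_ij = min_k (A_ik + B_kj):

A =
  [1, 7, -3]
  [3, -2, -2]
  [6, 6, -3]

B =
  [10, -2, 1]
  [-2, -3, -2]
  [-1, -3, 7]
A ⊗ B =
  [-4, -6, 2]
  [-4, -5, -4]
  [-4, -6, 4]

Apply the min-plus product entry-by-entry:
  C[0][0] = min over k of (A[0][0] + B[0][0] = 1 + 10 = 11, A[0][1] + B[1][0] = 7 + -2 = 5, A[0][2] + B[2][0] = -3 + -1 = -4) = -4 (attained at k = 2)
  C[0][1] = min over k of (A[0][0] + B[0][1] = 1 + -2 = -1, A[0][1] + B[1][1] = 7 + -3 = 4, A[0][2] + B[2][1] = -3 + -3 = -6) = -6 (attained at k = 2)
  C[0][2] = min over k of (A[0][0] + B[0][2] = 1 + 1 = 2, A[0][1] + B[1][2] = 7 + -2 = 5, A[0][2] + B[2][2] = -3 + 7 = 4) = 2 (attained at k = 0)
  C[1][0] = min over k of (A[1][0] + B[0][0] = 3 + 10 = 13, A[1][1] + B[1][0] = -2 + -2 = -4, A[1][2] + B[2][0] = -2 + -1 = -3) = -4 (attained at k = 1)
  C[1][1] = min over k of (A[1][0] + B[0][1] = 3 + -2 = 1, A[1][1] + B[1][1] = -2 + -3 = -5, A[1][2] + B[2][1] = -2 + -3 = -5) = -5 (attained at k = 1)
  C[1][2] = min over k of (A[1][0] + B[0][2] = 3 + 1 = 4, A[1][1] + B[1][2] = -2 + -2 = -4, A[1][2] + B[2][2] = -2 + 7 = 5) = -4 (attained at k = 1)
  C[2][0] = min over k of (A[2][0] + B[0][0] = 6 + 10 = 16, A[2][1] + B[1][0] = 6 + -2 = 4, A[2][2] + B[2][0] = -3 + -1 = -4) = -4 (attained at k = 2)
  C[2][1] = min over k of (A[2][0] + B[0][1] = 6 + -2 = 4, A[2][1] + B[1][1] = 6 + -3 = 3, A[2][2] + B[2][1] = -3 + -3 = -6) = -6 (attained at k = 2)
  C[2][2] = min over k of (A[2][0] + B[0][2] = 6 + 1 = 7, A[2][1] + B[1][2] = 6 + -2 = 4, A[2][2] + B[2][2] = -3 + 7 = 4) = 4 (attained at k = 1)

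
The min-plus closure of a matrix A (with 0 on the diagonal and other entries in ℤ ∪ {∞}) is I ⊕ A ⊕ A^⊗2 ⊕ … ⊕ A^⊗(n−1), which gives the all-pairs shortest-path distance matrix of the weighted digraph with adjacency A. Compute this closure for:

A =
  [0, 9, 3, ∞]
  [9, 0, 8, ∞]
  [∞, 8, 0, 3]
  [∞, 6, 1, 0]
Closure =
  [0, 9, 3, 6]
  [9, 0, 8, 11]
  [17, 8, 0, 3]
  [15, 6, 1, 0]

This is the Floyd-Warshall all-pairs shortest-path computation. For each intermediate vertex k = 0, 1, …, 3, update dist[i][j] ← min(dist[i][j], dist[i][k] + dist[k][j]). The final matrix gives, for each (i, j), the minimum total weight of any directed path from i to j (possibly empty when i = j).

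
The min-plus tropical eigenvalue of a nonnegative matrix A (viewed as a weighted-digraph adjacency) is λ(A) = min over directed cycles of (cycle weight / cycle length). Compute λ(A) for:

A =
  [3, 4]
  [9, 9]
λ(A) = 3

Enumerate directed cycles and compute their means (weight / length). Sample:
  cycle 0 → 0: weight = 3, length = 1, mean = 3/1 ≈ 3.000
  cycle 1 → 1: weight = 9, length = 1, mean = 9/1 ≈ 9.000
  cycle 0 → 1 → 0: weight = 13, length = 2, mean = 13/2 ≈ 6.500
  cycle 1 → 0 → 1: weight = 13, length = 2, mean = 13/2 ≈ 6.500
Minimum mean = 3.000, attained e.g. along the cycle 0 → 0 with weight 3 and length 1. So λ(A) = 3/1 = 3.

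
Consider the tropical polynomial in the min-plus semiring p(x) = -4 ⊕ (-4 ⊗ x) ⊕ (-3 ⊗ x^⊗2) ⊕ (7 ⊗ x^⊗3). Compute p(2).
p(2) = -4

A tropical monomial a ⊗ x^⊗i evaluates to a + i · x. Evaluating each term at x = 2:
  Term 0 contributes -4 + 0 · 2 = -4
  Term 1 contributes -4 + 1 · 2 = -2
  Term 2 contributes -3 + 2 · 2 = 1
  Term 3 contributes 7 + 3 · 2 = 13
p(2) = ⊕ of these = min[-4, -2, 1, 13] = -4.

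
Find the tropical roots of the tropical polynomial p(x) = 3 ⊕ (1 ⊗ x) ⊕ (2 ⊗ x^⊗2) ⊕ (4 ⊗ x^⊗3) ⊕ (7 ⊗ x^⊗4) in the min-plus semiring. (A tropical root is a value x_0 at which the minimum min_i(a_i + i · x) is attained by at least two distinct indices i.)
Roots: {-3, -2, -1, 2}

Each tropical root is a break point of the lower envelope of the lines y = a_i + i · x (there are 5 lines, with slopes 0, 1, ..., 4). Only the lines that attain the minimum somewhere contribute to roots; other lines are dominated. Here the surviving (envelope) indices are i = 4, i = 3, i = 2, i = 1, i = 0.
Intersections between consecutive envelope lines give the roots: for adjacent envelope indices i < j the intersection is x = (a_i − a_j) / (j − i). Reading off the sorted break points: {-3, -2, -1, 2}.
Verification: at each break x_0, at least two indices attain the minimum of min_i(a_i + i · x_0).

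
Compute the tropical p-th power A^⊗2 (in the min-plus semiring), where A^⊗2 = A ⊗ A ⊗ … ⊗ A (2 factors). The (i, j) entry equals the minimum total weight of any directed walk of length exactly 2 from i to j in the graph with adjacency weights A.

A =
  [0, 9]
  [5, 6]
A^⊗2 =
  [0, 9]
  [5, 12]

Each entry (A^⊗2)_ij equals the minimum over all length-2 walks i = v_0 → v_1 → … → v_2 = j of Σ_t A[v_t][v_{t+1}]. For example, for (i, j) = (0, 1) we minimise over 2 possible intermediate vertex sequences; the minimum is 9, attained along the walk 0 → 0 → 1.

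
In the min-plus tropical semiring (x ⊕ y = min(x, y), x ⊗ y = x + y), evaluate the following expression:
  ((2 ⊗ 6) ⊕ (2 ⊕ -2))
((2 ⊗ 6) ⊕ (2 ⊕ -2)) = -2

Expand innermost to outermost. Recall ⊕ takes the minimum of its arguments and ⊗ takes their sum. Working out the expression ((2 ⊗ 6) ⊕ (2 ⊕ -2)) gives -2.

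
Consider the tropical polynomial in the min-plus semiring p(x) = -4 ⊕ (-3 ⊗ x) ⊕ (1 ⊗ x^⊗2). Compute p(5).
p(5) = -4

A tropical monomial a ⊗ x^⊗i evaluates to a + i · x. Evaluating each term at x = 5:
  Term 0 contributes -4 + 0 · 5 = -4
  Term 1 contributes -3 + 1 · 5 = 2
  Term 2 contributes 1 + 2 · 5 = 11
p(5) = ⊕ of these = min[-4, 2, 11] = -4.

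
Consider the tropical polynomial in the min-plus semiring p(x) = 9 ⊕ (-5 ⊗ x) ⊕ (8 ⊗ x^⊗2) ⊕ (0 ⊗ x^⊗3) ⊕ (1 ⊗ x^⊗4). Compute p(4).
p(4) = -1

A tropical monomial a ⊗ x^⊗i evaluates to a + i · x. Evaluating each term at x = 4:
  Term 0 contributes 9 + 0 · 4 = 9
  Term 1 contributes -5 + 1 · 4 = -1
  Term 2 contributes 8 + 2 · 4 = 16
  Term 3 contributes 0 + 3 · 4 = 12
  Term 4 contributes 1 + 4 · 4 = 17
p(4) = ⊕ of these = min[9, -1, 16, 12, 17] = -1.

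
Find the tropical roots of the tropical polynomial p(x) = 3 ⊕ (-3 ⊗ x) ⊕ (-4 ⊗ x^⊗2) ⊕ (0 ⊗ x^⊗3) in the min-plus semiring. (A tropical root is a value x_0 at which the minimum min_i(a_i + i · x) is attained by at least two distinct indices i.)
Roots: {-4, 1, 6}

Each tropical root is a break point of the lower envelope of the lines y = a_i + i · x (there are 4 lines, with slopes 0, 1, ..., 3). Only the lines that attain the minimum somewhere contribute to roots; other lines are dominated. Here the surviving (envelope) indices are i = 3, i = 2, i = 1, i = 0.
Intersections between consecutive envelope lines give the roots: for adjacent envelope indices i < j the intersection is x = (a_i − a_j) / (j − i). Reading off the sorted break points: {-4, 1, 6}.
Verification: at each break x_0, at least two indices attain the minimum of min_i(a_i + i · x_0).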